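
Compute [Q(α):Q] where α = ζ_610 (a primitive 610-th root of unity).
[Q(α):Q] = 240

The minimal polynomial of ζ_610 over Q is the 610-th cyclotomic polynomial Φ_610(x), which is irreducible over Q and has degree φ(610) = 240. Hence [Q(α):Q] = φ(610) = 240.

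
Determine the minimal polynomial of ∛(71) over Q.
m_α(x) = x^3 - 71

α satisfies α^3 = 71, so x^3 - 71 annihilates α. By the rational root test, a rational root p/q (in lowest terms) of x^3 - 71 would satisfy p^3 = 71 q^3, forcing q = 1 and p^3 = 71; but 71 is not a perfect cube, contradiction. A monic cubic over Q with no rational root is irreducible (any nontrivial factorization would include a linear factor). Hence x^3 - 71 is the minimal polynomial of α, and in particular [Q(α):Q] = 3.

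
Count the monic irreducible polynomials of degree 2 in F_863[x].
There are 371953 monic irreducible polynomials of degree 2 over F_863

Each element of F_{863^2} that lies in no proper subfield is a root of exactly one monic irreducible of degree 2 over F_863, and each such polynomial has 2 distinct roots in F_{863^2}. By Möbius inversion the count is N_863(2) = (1/2) Σ_{d|2} μ(2/d) · 863^d = (1/2)(μ(2)·863^1 + μ(1)·863^2) = 743906/2 = 371953.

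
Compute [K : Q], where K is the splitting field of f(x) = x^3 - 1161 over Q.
[K : Q] = 6

The roots of x^3 - 1161 are ∛1161, ω∛1161, ω^2∛1161 where ω = e^(2πi/3) is a primitive cube root of unity, so K = Q(∛1161, ω). Now [Q(∛1161):Q] = 3 (since 1161 is not a perfect cube, x^3 - 1161 is irreducible) and [Q(ω):Q] = 2. Both 2 and 3 divide [K:Q], and [K:Q] ≤ 3·2 = 6, so [K:Q] = 6. (Equivalently: Q(∛1161) ⊂ R but ω ∉ R, so [K : Q(∛1161)] = 2.)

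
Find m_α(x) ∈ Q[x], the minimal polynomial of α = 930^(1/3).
m_α(x) = x^3 - 930

α satisfies α^3 = 930, so x^3 - 930 annihilates α. By the rational root test, a rational root p/q (in lowest terms) of x^3 - 930 would satisfy p^3 = 930 q^3, forcing q = 1 and p^3 = 930; but 930 is not a perfect cube, contradiction. A monic cubic over Q with no rational root is irreducible (any nontrivial factorization would include a linear factor). Hence x^3 - 930 is the minimal polynomial of α, and in particular [Q(α):Q] = 3.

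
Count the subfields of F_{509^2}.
F_{509^2} has 2 subfields

The subfields of F_{p^n} are exactly the fields F_{p^d} for d | n (each is the fixed field of the unique index-d subgroup of Gal(F_{p^n}/F_p) ≅ Z/nZ). The divisors of n = 2 are {1, 2}, giving 2 subfields: F_{509^1}, F_{509^2}.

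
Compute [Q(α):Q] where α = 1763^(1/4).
[Q(α):Q] = 4

α is a root of x^4 - 1763. By Eisenstein's criterion at the prime p = 41 (which divides the constant term 1763 but p^2 = 1681 does not, since 1763 is squarefree), x^4 - 1763 is irreducible over Q. Hence [Q(α):Q] = 4.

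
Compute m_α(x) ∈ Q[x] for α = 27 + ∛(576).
m_α(x) = x^3 - 81x^2 + 2187x - 20259

Set β = α - 27 = ∛(576), so β^3 = 576. Then (α - 27)^3 - 576 = 0, i.e. α is a root of g(x) = (x - 27)^3 - 576 = x^3 - 81x^2 + 2187x - 20259. Since g(x) = h(x - 27) where h(x) = x^3 - 576, and h is irreducible over Q (because 576 is not a perfect cube, so h has no rational root, and a monic cubic with no rational root is irreducible), g is also irreducible (irreducibility is preserved under the substitution x → x - 27). Hence m_α(x) = x^3 - 81x^2 + 2187x - 20259.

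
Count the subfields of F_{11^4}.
F_{11^4} has 3 subfields

The subfields of F_{p^n} are exactly the fields F_{p^d} for d | n (each is the fixed field of the unique index-d subgroup of Gal(F_{p^n}/F_p) ≅ Z/nZ). The divisors of n = 4 are {1, 2, 4}, giving 3 subfields: F_{11^1}, F_{11^2}, F_{11^4}.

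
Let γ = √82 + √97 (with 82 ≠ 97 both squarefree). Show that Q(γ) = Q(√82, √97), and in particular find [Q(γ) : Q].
[Q(γ) : Q] = 4 (equivalently, Q(γ) = Q(√82, √97))

Obviously Q(γ) ⊆ Q(√82, √97), and [Q(√82, √97):Q] = 4 (since 82, 97 are distinct squarefree integers > 1 with 7954 not a perfect square). To show equality we compute the minimal polynomial of γ. From γ = √82 + √97: γ^2 = 82 + 2√(7954) + 97 = 179 + 2√(7954), so γ^2 - 179 = 2√(7954); squaring, (γ^2 - 179)^2 = 4·7954, i.e. γ^4 - 358γ^2 + 32041 - 31816 = 0, i.e. γ^4 - 358γ^2 + 225 = 0. So γ is a root of x^4 - 358x^2 + 225. This polynomial is irreducible over Q: it has no rational root (each ±√82 ± √97 is irrational), and any factorization into two quadratics over Q would force √(7954) ∈ Q (pairing opposite roots) or √82, √97 ∈ Q (other pairings), all impossible. Hence [Q(γ):Q] = 4 = [Q(√82, √97):Q], so Q(γ) = Q(√82, √97).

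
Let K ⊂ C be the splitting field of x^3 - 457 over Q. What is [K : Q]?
[K : Q] = 6

The roots of x^3 - 457 are ∛457, ω∛457, ω^2∛457 where ω = e^(2πi/3) is a primitive cube root of unity, so K = Q(∛457, ω). Now [Q(∛457):Q] = 3 (since 457 is not a perfect cube, x^3 - 457 is irreducible) and [Q(ω):Q] = 2. Both 2 and 3 divide [K:Q], and [K:Q] ≤ 3·2 = 6, so [K:Q] = 6. (Equivalently: Q(∛457) ⊂ R but ω ∉ R, so [K : Q(∛457)] = 2.)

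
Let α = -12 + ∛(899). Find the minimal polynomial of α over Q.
m_α(x) = x^3 + 36x^2 + 432x + 829

Set β = α + 12 = ∛(899), so β^3 = 899. Then (α + 12)^3 - 899 = 0, i.e. α is a root of g(x) = (x + 12)^3 - 899 = x^3 + 36x^2 + 432x + 829. Since g(x) = h(x + 12) where h(x) = x^3 - 899, and h is irreducible over Q (because 899 is not a perfect cube, so h has no rational root, and a monic cubic with no rational root is irreducible), g is also irreducible (irreducibility is preserved under the substitution x → x + 12). Hence m_α(x) = x^3 + 36x^2 + 432x + 829.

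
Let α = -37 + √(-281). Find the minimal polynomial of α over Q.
m_α(x) = x^2 + 74x + 1650

From α + 37 = √(-281), squaring gives (α + 37)^2 = -281, i.e. α^2 + 74α + 1369 = -281, so α^2 + 74α + 1650 = 0. The discriminant of x^2 + 74x + 1650 is (74)^2 - 4·(1650) = 5476 - 6600 = -1124, and 4·(-281) is not a perfect square in Q since -281 is squarefree and ≠ 1. Hence x^2 + 74x + 1650 is irreducible over Q and is the minimal polynomial of α.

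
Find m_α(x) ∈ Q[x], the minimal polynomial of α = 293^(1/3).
m_α(x) = x^3 - 293

α satisfies α^3 = 293, so x^3 - 293 annihilates α. By the rational root test, a rational root p/q (in lowest terms) of x^3 - 293 would satisfy p^3 = 293 q^3, forcing q = 1 and p^3 = 293; but 293 is not a perfect cube, contradiction. A monic cubic over Q with no rational root is irreducible (any nontrivial factorization would include a linear factor). Hence x^3 - 293 is the minimal polynomial of α, and in particular [Q(α):Q] = 3.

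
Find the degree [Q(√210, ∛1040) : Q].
[Q(√210, ∛1040) : Q] = 6

Let L = Q(√210, ∛1040). Since Q(√210) ⊂ L and [Q(√210):Q] = 2, the tower law gives 2 | [L:Q]. Likewise Q(∛1040) ⊂ L with [Q(∛1040):Q] = 3 (because 1040 is not a perfect cube), so 3 | [L:Q]. As gcd(2,3) = 1, [L:Q] is divisible by 6. Conversely L is generated over Q by √210 and ∛1040, so [L:Q] ≤ 2·3 = 6. Therefore [Q(√210, ∛1040) : Q] = 6.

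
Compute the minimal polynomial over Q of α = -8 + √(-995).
m_α(x) = x^2 + 16x + 1059

From α + 8 = √(-995), squaring gives (α + 8)^2 = -995, i.e. α^2 + 16α + 64 = -995, so α^2 + 16α + 1059 = 0. The discriminant of x^2 + 16x + 1059 is (16)^2 - 4·(1059) = 256 - 4236 = -3980, and 4·(-995) is not a perfect square in Q since -995 is squarefree and ≠ 1. Hence x^2 + 16x + 1059 is irreducible over Q and is the minimal polynomial of α.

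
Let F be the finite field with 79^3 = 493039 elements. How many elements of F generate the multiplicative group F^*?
There are φ(493038) = 127008 primitive elements

F_q^* is cyclic of order q - 1 = 493038. A cyclic group of order m has exactly φ(m) generators. Here m = 493038 = 2 · 3^2 · 7^2 · 13 · 43, so the number of primitive elements is φ(493038) = 127008.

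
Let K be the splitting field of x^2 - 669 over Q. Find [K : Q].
[K : Q] = 2

f(x) = x^2 - 669 factors as (x - √669)(x + √669). The splitting field is K = Q(√669). Since 669 is squarefree and > 1, it is not a perfect square, so x^2 - 669 is irreducible over Q and [Q(√669) : Q] = 2. Hence [K : Q] = 2.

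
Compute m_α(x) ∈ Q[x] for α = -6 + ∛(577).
m_α(x) = x^3 + 18x^2 + 108x - 361

Set β = α + 6 = ∛(577), so β^3 = 577. Then (α + 6)^3 - 577 = 0, i.e. α is a root of g(x) = (x + 6)^3 - 577 = x^3 + 18x^2 + 108x - 361. Since g(x) = h(x + 6) where h(x) = x^3 - 577, and h is irreducible over Q (because 577 is not a perfect cube, so h has no rational root, and a monic cubic with no rational root is irreducible), g is also irreducible (irreducibility is preserved under the substitution x → x + 6). Hence m_α(x) = x^3 + 18x^2 + 108x - 361.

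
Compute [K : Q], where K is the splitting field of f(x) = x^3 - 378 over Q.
[K : Q] = 6

The roots of x^3 - 378 are ∛378, ω∛378, ω^2∛378 where ω = e^(2πi/3) is a primitive cube root of unity, so K = Q(∛378, ω). Now [Q(∛378):Q] = 3 (since 378 is not a perfect cube, x^3 - 378 is irreducible) and [Q(ω):Q] = 2. Both 2 and 3 divide [K:Q], and [K:Q] ≤ 3·2 = 6, so [K:Q] = 6. (Equivalently: Q(∛378) ⊂ R but ω ∉ R, so [K : Q(∛378)] = 2.)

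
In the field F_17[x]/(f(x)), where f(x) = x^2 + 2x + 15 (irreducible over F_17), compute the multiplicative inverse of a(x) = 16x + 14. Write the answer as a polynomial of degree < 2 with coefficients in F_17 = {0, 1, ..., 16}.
a(x)^(-1) ≡ x + 16 (mod f(x))

Since f is irreducible over F_17, F_17[x]/(f) is a field and a(x) ≠ 0 has an inverse. Apply the extended Euclidean algorithm to f(x) and a(x) in F_17[x]: f(x) = (16x + 1)·a(x) + (1). The last nonzero remainder is the constant 1 = gcd(f, a) in F_17. Back-substituting through the division chain expresses 1 = s(x)·a(x) + t(x)·f(x) with s(x) ≡ x + 16 (mod f), so a(x)^(-1) ≡ s(x) = x + 16 (mod f). Check: (16x + 14)·(x + 16) = 16x^2 + 15x + 3 ≡ 1 (mod x^2 + 2x + 15).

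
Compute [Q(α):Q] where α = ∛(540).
[Q(α):Q] = 3

The minimal polynomial of α is x^3 - 540, irreducible over Q since 540 is not a perfect cube (so x^3 - 540 has no rational root). Hence [Q(α):Q] = deg(m_α) = 3.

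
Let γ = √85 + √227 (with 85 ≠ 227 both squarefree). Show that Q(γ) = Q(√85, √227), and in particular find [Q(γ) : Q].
[Q(γ) : Q] = 4 (equivalently, Q(γ) = Q(√85, √227))

Obviously Q(γ) ⊆ Q(√85, √227), and [Q(√85, √227):Q] = 4 (since 85, 227 are distinct squarefree integers > 1 with 19295 not a perfect square). To show equality we compute the minimal polynomial of γ. From γ = √85 + √227: γ^2 = 85 + 2√(19295) + 227 = 312 + 2√(19295), so γ^2 - 312 = 2√(19295); squaring, (γ^2 - 312)^2 = 4·19295, i.e. γ^4 - 624γ^2 + 97344 - 77180 = 0, i.e. γ^4 - 624γ^2 + 20164 = 0. So γ is a root of x^4 - 624x^2 + 20164. This polynomial is irreducible over Q: it has no rational root (each ±√85 ± √227 is irrational), and any factorization into two quadratics over Q would force √(19295) ∈ Q (pairing opposite roots) or √85, √227 ∈ Q (other pairings), all impossible. Hence [Q(γ):Q] = 4 = [Q(√85, √227):Q], so Q(γ) = Q(√85, √227).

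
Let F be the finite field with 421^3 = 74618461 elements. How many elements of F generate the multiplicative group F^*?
There are φ(74618460) = 17055360 primitive elements

F_q^* is cyclic of order q - 1 = 74618460. A cyclic group of order m has exactly φ(m) generators. Here m = 74618460 = 2^2 · 3^2 · 5 · 7 · 59221, so the number of primitive elements is φ(74618460) = 17055360.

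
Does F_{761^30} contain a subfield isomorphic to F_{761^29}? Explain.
No: F_{761^29} is not a subfield of F_{761^30}

F_{p^m} embeds in F_{p^n} iff m | n. Here 29 ∤ 30 (since 30 = 1·29 + 1 with remainder 1 ≠ 0), so F_{761^29} is not a subfield of F_{761^30}. Equivalently: if it were, the tower law would give 29 = [F_{761^29}:F_761] dividing [F_{761^30}:F_761] = 30, contradiction.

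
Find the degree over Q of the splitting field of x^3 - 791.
[K : Q] = 6

The roots of x^3 - 791 are ∛791, ω∛791, ω^2∛791 where ω = e^(2πi/3) is a primitive cube root of unity, so K = Q(∛791, ω). Now [Q(∛791):Q] = 3 (since 791 is not a perfect cube, x^3 - 791 is irreducible) and [Q(ω):Q] = 2. Both 2 and 3 divide [K:Q], and [K:Q] ≤ 3·2 = 6, so [K:Q] = 6. (Equivalently: Q(∛791) ⊂ R but ω ∉ R, so [K : Q(∛791)] = 2.)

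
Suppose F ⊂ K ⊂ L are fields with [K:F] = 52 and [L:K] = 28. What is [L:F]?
[L:F] = 1456

The tower law says that for any tower of field extensions F ⊂ K ⊂ L with finite degrees, [L:F] = [L:K] · [K:F]. Here this gives [L:F] = 28 · 52 = 1456.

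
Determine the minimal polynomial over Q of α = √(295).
m_α(x) = x^2 - 295

α satisfies α^2 - 295 = 0, so x^2 - 295 annihilates α. Since d = 295 is squarefree and ≠ 1, it is not a perfect square in Q, so x^2 - 295 has no rational root and is therefore irreducible over Q (a degree-2 polynomial over a field is irreducible iff it has no root). Hence m_α(x) = x^2 - 295.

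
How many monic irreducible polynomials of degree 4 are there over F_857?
There are 134853649788 monic irreducible polynomials of degree 4 over F_857

Each element of F_{857^4} that lies in no proper subfield is a root of exactly one monic irreducible of degree 4 over F_857, and each such polynomial has 4 distinct roots in F_{857^4}. By Möbius inversion the count is N_857(4) = (1/4) Σ_{d|4} μ(4/d) · 857^d = (1/4)(μ(4)·857^1 + μ(2)·857^2 + μ(1)·857^4) = 539414599152/4 = 134853649788.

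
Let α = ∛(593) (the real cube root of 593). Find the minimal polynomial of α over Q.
m_α(x) = x^3 - 593

α satisfies α^3 = 593, so x^3 - 593 annihilates α. By the rational root test, a rational root p/q (in lowest terms) of x^3 - 593 would satisfy p^3 = 593 q^3, forcing q = 1 and p^3 = 593; but 593 is not a perfect cube, contradiction. A monic cubic over Q with no rational root is irreducible (any nontrivial factorization would include a linear factor). Hence x^3 - 593 is the minimal polynomial of α, and in particular [Q(α):Q] = 3.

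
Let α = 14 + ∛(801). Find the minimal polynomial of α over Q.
m_α(x) = x^3 - 42x^2 + 588x - 3545

Set β = α - 14 = ∛(801), so β^3 = 801. Then (α - 14)^3 - 801 = 0, i.e. α is a root of g(x) = (x - 14)^3 - 801 = x^3 - 42x^2 + 588x - 3545. Since g(x) = h(x - 14) where h(x) = x^3 - 801, and h is irreducible over Q (because 801 is not a perfect cube, so h has no rational root, and a monic cubic with no rational root is irreducible), g is also irreducible (irreducibility is preserved under the substitution x → x - 14). Hence m_α(x) = x^3 - 42x^2 + 588x - 3545.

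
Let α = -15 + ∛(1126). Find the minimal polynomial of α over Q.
m_α(x) = x^3 + 45x^2 + 675x + 2249

Set β = α + 15 = ∛(1126), so β^3 = 1126. Then (α + 15)^3 - 1126 = 0, i.e. α is a root of g(x) = (x + 15)^3 - 1126 = x^3 + 45x^2 + 675x + 2249. Since g(x) = h(x + 15) where h(x) = x^3 - 1126, and h is irreducible over Q (because 1126 is not a perfect cube, so h has no rational root, and a monic cubic with no rational root is irreducible), g is also irreducible (irreducibility is preserved under the substitution x → x + 15). Hence m_α(x) = x^3 + 45x^2 + 675x + 2249.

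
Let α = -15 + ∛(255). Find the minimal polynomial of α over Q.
m_α(x) = x^3 + 45x^2 + 675x + 3120

Set β = α + 15 = ∛(255), so β^3 = 255. Then (α + 15)^3 - 255 = 0, i.e. α is a root of g(x) = (x + 15)^3 - 255 = x^3 + 45x^2 + 675x + 3120. Since g(x) = h(x + 15) where h(x) = x^3 - 255, and h is irreducible over Q (because 255 is not a perfect cube, so h has no rational root, and a monic cubic with no rational root is irreducible), g is also irreducible (irreducibility is preserved under the substitution x → x + 15). Hence m_α(x) = x^3 + 45x^2 + 675x + 3120.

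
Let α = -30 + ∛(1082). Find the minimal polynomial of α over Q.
m_α(x) = x^3 + 90x^2 + 2700x + 25918

Set β = α + 30 = ∛(1082), so β^3 = 1082. Then (α + 30)^3 - 1082 = 0, i.e. α is a root of g(x) = (x + 30)^3 - 1082 = x^3 + 90x^2 + 2700x + 25918. Since g(x) = h(x + 30) where h(x) = x^3 - 1082, and h is irreducible over Q (because 1082 is not a perfect cube, so h has no rational root, and a monic cubic with no rational root is irreducible), g is also irreducible (irreducibility is preserved under the substitution x → x + 30). Hence m_α(x) = x^3 + 90x^2 + 2700x + 25918.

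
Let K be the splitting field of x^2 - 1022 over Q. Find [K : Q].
[K : Q] = 2

f(x) = x^2 - 1022 factors as (x - √1022)(x + √1022). The splitting field is K = Q(√1022). Since 1022 is squarefree and > 1, it is not a perfect square, so x^2 - 1022 is irreducible over Q and [Q(√1022) : Q] = 2. Hence [K : Q] = 2.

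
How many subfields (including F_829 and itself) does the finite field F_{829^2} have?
F_{829^2} has 2 subfields

The subfields of F_{p^n} are exactly the fields F_{p^d} for d | n (each is the fixed field of the unique index-d subgroup of Gal(F_{p^n}/F_p) ≅ Z/nZ). The divisors of n = 2 are {1, 2}, giving 2 subfields: F_{829^1}, F_{829^2}.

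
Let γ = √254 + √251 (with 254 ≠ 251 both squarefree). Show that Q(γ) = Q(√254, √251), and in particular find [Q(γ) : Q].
[Q(γ) : Q] = 4 (equivalently, Q(γ) = Q(√254, √251))

Obviously Q(γ) ⊆ Q(√254, √251), and [Q(√254, √251):Q] = 4 (since 254, 251 are distinct squarefree integers > 1 with 63754 not a perfect square). To show equality we compute the minimal polynomial of γ. From γ = √254 + √251: γ^2 = 254 + 2√(63754) + 251 = 505 + 2√(63754), so γ^2 - 505 = 2√(63754); squaring, (γ^2 - 505)^2 = 4·63754, i.e. γ^4 - 1010γ^2 + 255025 - 255016 = 0, i.e. γ^4 - 1010γ^2 + 9 = 0. So γ is a root of x^4 - 1010x^2 + 9. This polynomial is irreducible over Q: it has no rational root (each ±√254 ± √251 is irrational), and any factorization into two quadratics over Q would force √(63754) ∈ Q (pairing opposite roots) or √254, √251 ∈ Q (other pairings), all impossible. Hence [Q(γ):Q] = 4 = [Q(√254, √251):Q], so Q(γ) = Q(√254, √251).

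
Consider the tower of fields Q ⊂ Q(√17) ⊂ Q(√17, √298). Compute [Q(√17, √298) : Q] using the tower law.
[Q(√17, √298) : Q] = 4

[Q(√17):Q] = 2 (min poly x^2 - 17, irreducible since 17 is squarefree > 1). For the top step, suppose √298 ∈ Q(√17), say √298 = c + d√17 with c, d ∈ Q. Squaring: 298 = c^2 + 17d^2 + 2cd√17. Since √17 ∉ Q this forces 2cd = 0. If d = 0 then √298 = c ∈ Q, contradicting 298 squarefree > 1. If c = 0 then 298 = 17d^2, so 17·298 = (17d)^2 is a perfect square in Q — but 17·298 = 5066 is not a perfect square (since 17 and 298 are distinct squarefree integers). Contradiction. Hence √298 ∉ Q(√17), so x^2 - 298 stays irreducible over Q(√17) and [Q(√17, √298) : Q(√17)] = 2. By the tower law, [Q(√17, √298) : Q] = 2 · 2 = 4.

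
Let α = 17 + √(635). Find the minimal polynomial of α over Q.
m_α(x) = x^2 - 34x - 346

From α - 17 = √(635), squaring gives (α - 17)^2 = 635, i.e. α^2 - 34α + 289 = 635, so α^2 - 34α - 346 = 0. The discriminant of x^2 - 34x - 346 is (-34)^2 - 4·(-346) = 1156 + 1384 = 2540, and 4·(635) is not a perfect square in Q since 635 is squarefree and ≠ 1. Hence x^2 - 34x - 346 is irreducible over Q and is the minimal polynomial of α.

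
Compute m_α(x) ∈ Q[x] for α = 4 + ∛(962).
m_α(x) = x^3 - 12x^2 + 48x - 1026

Set β = α - 4 = ∛(962), so β^3 = 962. Then (α - 4)^3 - 962 = 0, i.e. α is a root of g(x) = (x - 4)^3 - 962 = x^3 - 12x^2 + 48x - 1026. Since g(x) = h(x - 4) where h(x) = x^3 - 962, and h is irreducible over Q (because 962 is not a perfect cube, so h has no rational root, and a monic cubic with no rational root is irreducible), g is also irreducible (irreducibility is preserved under the substitution x → x - 4). Hence m_α(x) = x^3 - 12x^2 + 48x - 1026.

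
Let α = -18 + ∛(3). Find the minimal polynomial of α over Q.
m_α(x) = x^3 + 54x^2 + 972x + 5829

Set β = α + 18 = ∛(3), so β^3 = 3. Then (α + 18)^3 - 3 = 0, i.e. α is a root of g(x) = (x + 18)^3 - 3 = x^3 + 54x^2 + 972x + 5829. Since g(x) = h(x + 18) where h(x) = x^3 - 3, and h is irreducible over Q (because 3 is not a perfect cube, so h has no rational root, and a monic cubic with no rational root is irreducible), g is also irreducible (irreducibility is preserved under the substitution x → x + 18). Hence m_α(x) = x^3 + 54x^2 + 972x + 5829.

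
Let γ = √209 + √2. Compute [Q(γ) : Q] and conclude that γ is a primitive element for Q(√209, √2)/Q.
[Q(γ) : Q] = 4 (equivalently, Q(γ) = Q(√209, √2))

Obviously Q(γ) ⊆ Q(√209, √2), and [Q(√209, √2):Q] = 4 (since 209, 2 are distinct squarefree integers > 1 with 418 not a perfect square). To show equality we compute the minimal polynomial of γ. From γ = √209 + √2: γ^2 = 209 + 2√(418) + 2 = 211 + 2√(418), so γ^2 - 211 = 2√(418); squaring, (γ^2 - 211)^2 = 4·418, i.e. γ^4 - 422γ^2 + 44521 - 1672 = 0, i.e. γ^4 - 422γ^2 + 42849 = 0. So γ is a root of x^4 - 422x^2 + 42849. This polynomial is irreducible over Q: it has no rational root (each ±√209 ± √2 is irrational), and any factorization into two quadratics over Q would force √(418) ∈ Q (pairing opposite roots) or √209, √2 ∈ Q (other pairings), all impossible. Hence [Q(γ):Q] = 4 = [Q(√209, √2):Q], so Q(γ) = Q(√209, √2).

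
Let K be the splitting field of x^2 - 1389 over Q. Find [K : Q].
[K : Q] = 2

f(x) = x^2 - 1389 factors as (x - √1389)(x + √1389). The splitting field is K = Q(√1389). Since 1389 is squarefree and > 1, it is not a perfect square, so x^2 - 1389 is irreducible over Q and [Q(√1389) : Q] = 2. Hence [K : Q] = 2.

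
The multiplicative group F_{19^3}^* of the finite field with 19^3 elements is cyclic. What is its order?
|F_{19^3}^*| = 6858

F_{19^3} has 19^3 = 6859 elements; its multiplicative group consists of all nonzero elements, so |F_{19^3}^*| = 6859 - 1 = 6858. (It is cyclic since any finite subgroup of the multiplicative group of a field is cyclic.)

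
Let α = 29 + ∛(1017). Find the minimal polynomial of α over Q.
m_α(x) = x^3 - 87x^2 + 2523x - 25406

Set β = α - 29 = ∛(1017), so β^3 = 1017. Then (α - 29)^3 - 1017 = 0, i.e. α is a root of g(x) = (x - 29)^3 - 1017 = x^3 - 87x^2 + 2523x - 25406. Since g(x) = h(x - 29) where h(x) = x^3 - 1017, and h is irreducible over Q (because 1017 is not a perfect cube, so h has no rational root, and a monic cubic with no rational root is irreducible), g is also irreducible (irreducibility is preserved under the substitution x → x - 29). Hence m_α(x) = x^3 - 87x^2 + 2523x - 25406.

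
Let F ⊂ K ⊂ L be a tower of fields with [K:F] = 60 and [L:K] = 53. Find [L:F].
[L:F] = 3180

The tower law says that for any tower of field extensions F ⊂ K ⊂ L with finite degrees, [L:F] = [L:K] · [K:F]. Here this gives [L:F] = 53 · 60 = 3180.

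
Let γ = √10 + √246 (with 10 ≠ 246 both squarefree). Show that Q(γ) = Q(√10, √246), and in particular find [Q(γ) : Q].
[Q(γ) : Q] = 4 (equivalently, Q(γ) = Q(√10, √246))

Obviously Q(γ) ⊆ Q(√10, √246), and [Q(√10, √246):Q] = 4 (since 10, 246 are distinct squarefree integers > 1 with 2460 not a perfect square). To show equality we compute the minimal polynomial of γ. From γ = √10 + √246: γ^2 = 10 + 2√(2460) + 246 = 256 + 2√(2460), so γ^2 - 256 = 2√(2460); squaring, (γ^2 - 256)^2 = 4·2460, i.e. γ^4 - 512γ^2 + 65536 - 9840 = 0, i.e. γ^4 - 512γ^2 + 55696 = 0. So γ is a root of x^4 - 512x^2 + 55696. This polynomial is irreducible over Q: it has no rational root (each ±√10 ± √246 is irrational), and any factorization into two quadratics over Q would force √(2460) ∈ Q (pairing opposite roots) or √10, √246 ∈ Q (other pairings), all impossible. Hence [Q(γ):Q] = 4 = [Q(√10, √246):Q], so Q(γ) = Q(√10, √246).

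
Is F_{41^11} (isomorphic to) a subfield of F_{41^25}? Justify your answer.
No: F_{41^11} is not a subfield of F_{41^25}

F_{p^m} embeds in F_{p^n} iff m | n. Here 11 ∤ 25 (since 25 = 2·11 + 3 with remainder 3 ≠ 0), so F_{41^11} is not a subfield of F_{41^25}. Equivalently: if it were, the tower law would give 11 = [F_{41^11}:F_41] dividing [F_{41^25}:F_41] = 25, contradiction.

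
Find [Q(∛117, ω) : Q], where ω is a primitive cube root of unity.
[Q(∛117, ω) : Q] = 6

[Q(∛117):Q] = 3 (min poly x^3 - 117, irreducible since 117 is not a perfect cube). [Q(ω):Q] = 2 (min poly x^2 + x + 1). Since Q(∛117) ⊂ R and ω ∉ R, we have ω ∉ Q(∛117), so x^2 + x + 1 remains irreducible over Q(∛117) and [Q(∛117, ω) : Q(∛117)] = 2. By the tower law, [Q(∛117, ω) : Q] = 3 · 2 = 6. (In fact Q(∛117, ω) is the splitting field of x^3 - 117 over Q.)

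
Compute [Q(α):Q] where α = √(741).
[Q(α):Q] = 2

[Q(α):Q] equals the degree of the minimal polynomial of α. Here α^2 = 741 and x^2 - 741 is irreducible (d = 741 is squarefree, ≠ 1, hence not a square), so deg(m_α) = 2. Thus [Q(α):Q] = 2.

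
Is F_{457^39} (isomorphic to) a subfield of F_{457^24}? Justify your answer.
No: F_{457^39} is not a subfield of F_{457^24}

F_{p^m} embeds in F_{p^n} iff m | n. Here 39 ∤ 24 (since 24 = 0·39 + 24 with remainder 24 ≠ 0), so F_{457^39} is not a subfield of F_{457^24}. Equivalently: if it were, the tower law would give 39 = [F_{457^39}:F_457] dividing [F_{457^24}:F_457] = 24, contradiction.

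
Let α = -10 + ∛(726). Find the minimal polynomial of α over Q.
m_α(x) = x^3 + 30x^2 + 300x + 274

Set β = α + 10 = ∛(726), so β^3 = 726. Then (α + 10)^3 - 726 = 0, i.e. α is a root of g(x) = (x + 10)^3 - 726 = x^3 + 30x^2 + 300x + 274. Since g(x) = h(x + 10) where h(x) = x^3 - 726, and h is irreducible over Q (because 726 is not a perfect cube, so h has no rational root, and a monic cubic with no rational root is irreducible), g is also irreducible (irreducibility is preserved under the substitution x → x + 10). Hence m_α(x) = x^3 + 30x^2 + 300x + 274.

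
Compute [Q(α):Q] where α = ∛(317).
[Q(α):Q] = 3

The minimal polynomial of α is x^3 - 317, irreducible over Q since 317 is not a perfect cube (so x^3 - 317 has no rational root). Hence [Q(α):Q] = deg(m_α) = 3.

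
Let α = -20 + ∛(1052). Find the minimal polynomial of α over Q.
m_α(x) = x^3 + 60x^2 + 1200x + 6948

Set β = α + 20 = ∛(1052), so β^3 = 1052. Then (α + 20)^3 - 1052 = 0, i.e. α is a root of g(x) = (x + 20)^3 - 1052 = x^3 + 60x^2 + 1200x + 6948. Since g(x) = h(x + 20) where h(x) = x^3 - 1052, and h is irreducible over Q (because 1052 is not a perfect cube, so h has no rational root, and a monic cubic with no rational root is irreducible), g is also irreducible (irreducibility is preserved under the substitution x → x + 20). Hence m_α(x) = x^3 + 60x^2 + 1200x + 6948.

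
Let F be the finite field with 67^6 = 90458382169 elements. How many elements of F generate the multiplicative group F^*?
There are φ(90458382168) = 21395404800 primitive elements

F_q^* is cyclic of order q - 1 = 90458382168. A cyclic group of order m has exactly φ(m) generators. Here m = 90458382168 = 2^3 · 3^2 · 7^2 · 11 · 17 · 31 · 4423, so the number of primitive elements is φ(90458382168) = 21395404800.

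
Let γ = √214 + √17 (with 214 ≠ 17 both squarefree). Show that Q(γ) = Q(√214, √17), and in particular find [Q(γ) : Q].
[Q(γ) : Q] = 4 (equivalently, Q(γ) = Q(√214, √17))

Obviously Q(γ) ⊆ Q(√214, √17), and [Q(√214, √17):Q] = 4 (since 214, 17 are distinct squarefree integers > 1 with 3638 not a perfect square). To show equality we compute the minimal polynomial of γ. From γ = √214 + √17: γ^2 = 214 + 2√(3638) + 17 = 231 + 2√(3638), so γ^2 - 231 = 2√(3638); squaring, (γ^2 - 231)^2 = 4·3638, i.e. γ^4 - 462γ^2 + 53361 - 14552 = 0, i.e. γ^4 - 462γ^2 + 38809 = 0. So γ is a root of x^4 - 462x^2 + 38809. This polynomial is irreducible over Q: it has no rational root (each ±√214 ± √17 is irrational), and any factorization into two quadratics over Q would force √(3638) ∈ Q (pairing opposite roots) or √214, √17 ∈ Q (other pairings), all impossible. Hence [Q(γ):Q] = 4 = [Q(√214, √17):Q], so Q(γ) = Q(√214, √17).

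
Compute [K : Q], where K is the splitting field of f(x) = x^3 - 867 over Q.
[K : Q] = 6

The roots of x^3 - 867 are ∛867, ω∛867, ω^2∛867 where ω = e^(2πi/3) is a primitive cube root of unity, so K = Q(∛867, ω). Now [Q(∛867):Q] = 3 (since 867 is not a perfect cube, x^3 - 867 is irreducible) and [Q(ω):Q] = 2. Both 2 and 3 divide [K:Q], and [K:Q] ≤ 3·2 = 6, so [K:Q] = 6. (Equivalently: Q(∛867) ⊂ R but ω ∉ R, so [K : Q(∛867)] = 2.)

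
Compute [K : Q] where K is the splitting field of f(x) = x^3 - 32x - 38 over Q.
[K : Q] = 6

By the rational root test, any rational root of the monic integer polynomial f(x) = x^3 - 32x - 38 must be an integer dividing the constant term -38, i.e. one of ±{1, 2, 19, 38}. Evaluating: f(1) = -69, f(-1) = -7, f(2) = -94, f(-2) = 18, f(19) = 6213, f(-19) = -6289, f(38) = 53618, f(-38) = -53694; none is 0, so f has no rational root and is therefore irreducible over Q (a cubic with no linear factor over a field is irreducible). For an irreducible cubic, the Galois group is A_3 or S_3 according as the discriminant disc(f) = -4a^3 - 27b^2 = -4·(-32)^3 - 27·(-38)^2 = 92084 is or is not a square in Q. Here disc(f) = 92084 is not a perfect square in Q, so the Galois group of f over Q is not contained in A_3 and must be all of S_3. The splitting field has degree |S_3| = 6 over Q, so [K : Q] = 6.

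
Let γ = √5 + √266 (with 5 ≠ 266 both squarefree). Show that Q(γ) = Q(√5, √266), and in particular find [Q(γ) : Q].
[Q(γ) : Q] = 4 (equivalently, Q(γ) = Q(√5, √266))

Obviously Q(γ) ⊆ Q(√5, √266), and [Q(√5, √266):Q] = 4 (since 5, 266 are distinct squarefree integers > 1 with 1330 not a perfect square). To show equality we compute the minimal polynomial of γ. From γ = √5 + √266: γ^2 = 5 + 2√(1330) + 266 = 271 + 2√(1330), so γ^2 - 271 = 2√(1330); squaring, (γ^2 - 271)^2 = 4·1330, i.e. γ^4 - 542γ^2 + 73441 - 5320 = 0, i.e. γ^4 - 542γ^2 + 68121 = 0. So γ is a root of x^4 - 542x^2 + 68121. This polynomial is irreducible over Q: it has no rational root (each ±√5 ± √266 is irrational), and any factorization into two quadratics over Q would force √(1330) ∈ Q (pairing opposite roots) or √5, √266 ∈ Q (other pairings), all impossible. Hence [Q(γ):Q] = 4 = [Q(√5, √266):Q], so Q(γ) = Q(√5, √266).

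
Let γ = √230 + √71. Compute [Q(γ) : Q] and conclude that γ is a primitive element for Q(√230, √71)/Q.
[Q(γ) : Q] = 4 (equivalently, Q(γ) = Q(√230, √71))

Obviously Q(γ) ⊆ Q(√230, √71), and [Q(√230, √71):Q] = 4 (since 230, 71 are distinct squarefree integers > 1 with 16330 not a perfect square). To show equality we compute the minimal polynomial of γ. From γ = √230 + √71: γ^2 = 230 + 2√(16330) + 71 = 301 + 2√(16330), so γ^2 - 301 = 2√(16330); squaring, (γ^2 - 301)^2 = 4·16330, i.e. γ^4 - 602γ^2 + 90601 - 65320 = 0, i.e. γ^4 - 602γ^2 + 25281 = 0. So γ is a root of x^4 - 602x^2 + 25281. This polynomial is irreducible over Q: it has no rational root (each ±√230 ± √71 is irrational), and any factorization into two quadratics over Q would force √(16330) ∈ Q (pairing opposite roots) or √230, √71 ∈ Q (other pairings), all impossible. Hence [Q(γ):Q] = 4 = [Q(√230, √71):Q], so Q(γ) = Q(√230, √71).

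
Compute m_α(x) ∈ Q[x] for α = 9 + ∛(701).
m_α(x) = x^3 - 27x^2 + 243x - 1430

Set β = α - 9 = ∛(701), so β^3 = 701. Then (α - 9)^3 - 701 = 0, i.e. α is a root of g(x) = (x - 9)^3 - 701 = x^3 - 27x^2 + 243x - 1430. Since g(x) = h(x - 9) where h(x) = x^3 - 701, and h is irreducible over Q (because 701 is not a perfect cube, so h has no rational root, and a monic cubic with no rational root is irreducible), g is also irreducible (irreducibility is preserved under the substitution x → x - 9). Hence m_α(x) = x^3 - 27x^2 + 243x - 1430.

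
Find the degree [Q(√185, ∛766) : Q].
[Q(√185, ∛766) : Q] = 6

Let L = Q(√185, ∛766). Since Q(√185) ⊂ L and [Q(√185):Q] = 2, the tower law gives 2 | [L:Q]. Likewise Q(∛766) ⊂ L with [Q(∛766):Q] = 3 (because 766 is not a perfect cube), so 3 | [L:Q]. As gcd(2,3) = 1, [L:Q] is divisible by 6. Conversely L is generated over Q by √185 and ∛766, so [L:Q] ≤ 2·3 = 6. Therefore [Q(√185, ∛766) : Q] = 6.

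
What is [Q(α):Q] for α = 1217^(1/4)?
[Q(α):Q] = 4

α is a root of x^4 - 1217. By Eisenstein's criterion at the prime p = 1217 (which divides the constant term 1217 but p^2 = 1481089 does not, since 1217 is squarefree), x^4 - 1217 is irreducible over Q. Hence [Q(α):Q] = 4.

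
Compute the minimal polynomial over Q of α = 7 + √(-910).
m_α(x) = x^2 - 14x + 959

From α - 7 = √(-910), squaring gives (α - 7)^2 = -910, i.e. α^2 - 14α + 49 = -910, so α^2 - 14α + 959 = 0. The discriminant of x^2 - 14x + 959 is (-14)^2 - 4·(959) = 196 - 3836 = -3640, and 4·(-910) is not a perfect square in Q since -910 is squarefree and ≠ 1. Hence x^2 - 14x + 959 is irreducible over Q and is the minimal polynomial of α.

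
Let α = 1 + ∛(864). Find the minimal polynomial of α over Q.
m_α(x) = x^3 - 3x^2 + 3x - 865

Set β = α - 1 = ∛(864), so β^3 = 864. Then (α - 1)^3 - 864 = 0, i.e. α is a root of g(x) = (x - 1)^3 - 864 = x^3 - 3x^2 + 3x - 865. Since g(x) = h(x - 1) where h(x) = x^3 - 864, and h is irreducible over Q (because 864 is not a perfect cube, so h has no rational root, and a monic cubic with no rational root is irreducible), g is also irreducible (irreducibility is preserved under the substitution x → x - 1). Hence m_α(x) = x^3 - 3x^2 + 3x - 865.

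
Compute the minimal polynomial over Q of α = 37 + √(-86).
m_α(x) = x^2 - 74x + 1455

From α - 37 = √(-86), squaring gives (α - 37)^2 = -86, i.e. α^2 - 74α + 1369 = -86, so α^2 - 74α + 1455 = 0. The discriminant of x^2 - 74x + 1455 is (-74)^2 - 4·(1455) = 5476 - 5820 = -344, and 4·(-86) is not a perfect square in Q since -86 is squarefree and ≠ 1. Hence x^2 - 74x + 1455 is irreducible over Q and is the minimal polynomial of α.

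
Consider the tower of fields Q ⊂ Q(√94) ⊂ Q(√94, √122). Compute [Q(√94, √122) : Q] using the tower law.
[Q(√94, √122) : Q] = 4

[Q(√94):Q] = 2 (min poly x^2 - 94, irreducible since 94 is squarefree > 1). For the top step, suppose √122 ∈ Q(√94), say √122 = c + d√94 with c, d ∈ Q. Squaring: 122 = c^2 + 94d^2 + 2cd√94. Since √94 ∉ Q this forces 2cd = 0. If d = 0 then √122 = c ∈ Q, contradicting 122 squarefree > 1. If c = 0 then 122 = 94d^2, so 94·122 = (94d)^2 is a perfect square in Q — but 94·122 = 11468 is not a perfect square (since 94 and 122 are distinct squarefree integers). Contradiction. Hence √122 ∉ Q(√94), so x^2 - 122 stays irreducible over Q(√94) and [Q(√94, √122) : Q(√94)] = 2. By the tower law, [Q(√94, √122) : Q] = 2 · 2 = 4.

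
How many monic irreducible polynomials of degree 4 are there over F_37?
There are 468198 monic irreducible polynomials of degree 4 over F_37

Each element of F_{37^4} that lies in no proper subfield is a root of exactly one monic irreducible of degree 4 over F_37, and each such polynomial has 4 distinct roots in F_{37^4}. By Möbius inversion the count is N_37(4) = (1/4) Σ_{d|4} μ(4/d) · 37^d = (1/4)(μ(4)·37^1 + μ(2)·37^2 + μ(1)·37^4) = 1872792/4 = 468198.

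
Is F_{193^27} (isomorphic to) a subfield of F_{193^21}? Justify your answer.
No: F_{193^27} is not a subfield of F_{193^21}

F_{p^m} embeds in F_{p^n} iff m | n. Here 27 ∤ 21 (since 21 = 0·27 + 21 with remainder 21 ≠ 0), so F_{193^27} is not a subfield of F_{193^21}. Equivalently: if it were, the tower law would give 27 = [F_{193^27}:F_193] dividing [F_{193^21}:F_193] = 21, contradiction.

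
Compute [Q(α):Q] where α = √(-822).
[Q(α):Q] = 2

[Q(α):Q] equals the degree of the minimal polynomial of α. Here α^2 = -822 and x^2 + 822 is irreducible (d = -822 is squarefree, ≠ 1, hence not a square), so deg(m_α) = 2. Thus [Q(α):Q] = 2.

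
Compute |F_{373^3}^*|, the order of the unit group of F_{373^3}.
|F_{373^3}^*| = 51895116

F_{373^3} has 373^3 = 51895117 elements; its multiplicative group consists of all nonzero elements, so |F_{373^3}^*| = 51895117 - 1 = 51895116. (It is cyclic since any finite subgroup of the multiplicative group of a field is cyclic.)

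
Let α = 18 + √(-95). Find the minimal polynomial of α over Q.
m_α(x) = x^2 - 36x + 419

From α - 18 = √(-95), squaring gives (α - 18)^2 = -95, i.e. α^2 - 36α + 324 = -95, so α^2 - 36α + 419 = 0. The discriminant of x^2 - 36x + 419 is (-36)^2 - 4·(419) = 1296 - 1676 = -380, and 4·(-95) is not a perfect square in Q since -95 is squarefree and ≠ 1. Hence x^2 - 36x + 419 is irreducible over Q and is the minimal polynomial of α.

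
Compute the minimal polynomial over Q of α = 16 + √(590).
m_α(x) = x^2 - 32x - 334

From α - 16 = √(590), squaring gives (α - 16)^2 = 590, i.e. α^2 - 32α + 256 = 590, so α^2 - 32α - 334 = 0. The discriminant of x^2 - 32x - 334 is (-32)^2 - 4·(-334) = 1024 + 1336 = 2360, and 4·(590) is not a perfect square in Q since 590 is squarefree and ≠ 1. Hence x^2 - 32x - 334 is irreducible over Q and is the minimal polynomial of α.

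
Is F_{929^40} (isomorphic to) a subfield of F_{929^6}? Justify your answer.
No: F_{929^40} is not a subfield of F_{929^6}

F_{p^m} embeds in F_{p^n} iff m | n. Here 40 ∤ 6 (since 6 = 0·40 + 6 with remainder 6 ≠ 0), so F_{929^40} is not a subfield of F_{929^6}. Equivalently: if it were, the tower law would give 40 = [F_{929^40}:F_929] dividing [F_{929^6}:F_929] = 6, contradiction.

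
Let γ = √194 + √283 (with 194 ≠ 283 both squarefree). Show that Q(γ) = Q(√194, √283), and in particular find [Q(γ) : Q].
[Q(γ) : Q] = 4 (equivalently, Q(γ) = Q(√194, √283))

Obviously Q(γ) ⊆ Q(√194, √283), and [Q(√194, √283):Q] = 4 (since 194, 283 are distinct squarefree integers > 1 with 54902 not a perfect square). To show equality we compute the minimal polynomial of γ. From γ = √194 + √283: γ^2 = 194 + 2√(54902) + 283 = 477 + 2√(54902), so γ^2 - 477 = 2√(54902); squaring, (γ^2 - 477)^2 = 4·54902, i.e. γ^4 - 954γ^2 + 227529 - 219608 = 0, i.e. γ^4 - 954γ^2 + 7921 = 0. So γ is a root of x^4 - 954x^2 + 7921. This polynomial is irreducible over Q: it has no rational root (each ±√194 ± √283 is irrational), and any factorization into two quadratics over Q would force √(54902) ∈ Q (pairing opposite roots) or √194, √283 ∈ Q (other pairings), all impossible. Hence [Q(γ):Q] = 4 = [Q(√194, √283):Q], so Q(γ) = Q(√194, √283).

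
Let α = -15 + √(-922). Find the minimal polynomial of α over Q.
m_α(x) = x^2 + 30x + 1147

From α + 15 = √(-922), squaring gives (α + 15)^2 = -922, i.e. α^2 + 30α + 225 = -922, so α^2 + 30α + 1147 = 0. The discriminant of x^2 + 30x + 1147 is (30)^2 - 4·(1147) = 900 - 4588 = -3688, and 4·(-922) is not a perfect square in Q since -922 is squarefree and ≠ 1. Hence x^2 + 30x + 1147 is irreducible over Q and is the minimal polynomial of α.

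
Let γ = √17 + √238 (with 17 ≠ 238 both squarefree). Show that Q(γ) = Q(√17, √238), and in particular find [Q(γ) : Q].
[Q(γ) : Q] = 4 (equivalently, Q(γ) = Q(√17, √238))

Obviously Q(γ) ⊆ Q(√17, √238), and [Q(√17, √238):Q] = 4 (since 17, 238 are distinct squarefree integers > 1 with 4046 not a perfect square). To show equality we compute the minimal polynomial of γ. From γ = √17 + √238: γ^2 = 17 + 2√(4046) + 238 = 255 + 2√(4046), so γ^2 - 255 = 2√(4046); squaring, (γ^2 - 255)^2 = 4·4046, i.e. γ^4 - 510γ^2 + 65025 - 16184 = 0, i.e. γ^4 - 510γ^2 + 48841 = 0. So γ is a root of x^4 - 510x^2 + 48841. This polynomial is irreducible over Q: it has no rational root (each ±√17 ± √238 is irrational), and any factorization into two quadratics over Q would force √(4046) ∈ Q (pairing opposite roots) or √17, √238 ∈ Q (other pairings), all impossible. Hence [Q(γ):Q] = 4 = [Q(√17, √238):Q], so Q(γ) = Q(√17, √238).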